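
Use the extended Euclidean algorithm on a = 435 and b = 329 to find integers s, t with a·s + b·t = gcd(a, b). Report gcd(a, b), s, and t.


Euclidean algorithm on (435, 329) — divide until remainder is 0:
  435 = 1 · 329 + 106
  329 = 3 · 106 + 11
  106 = 9 · 11 + 7
  11 = 1 · 7 + 4
  7 = 1 · 4 + 3
  4 = 1 · 3 + 1
  3 = 3 · 1 + 0
gcd(435, 329) = 1.
Track Bezout coefficients alongside the remainders: start with r₀ = 435 = a·1 + b·0 (s = 1, t = 0) and r₁ = 329 = a·0 + b·1 (s = 0, t = 1); each new remainder r_{k+1} = r_{k-1} − q_k·r_k inherits s_{k+1} = s_{k-1} − q_k·s_k, t_{k+1} = t_{k-1} − q_k·t_k, so r_k = a·s_k + b·t_k at every step:
  q = 1: r = 106, s = 1 − 1·0 = 1, t = 0 − 1·1 = -1  (check: 435·1 + 329·(-1) = 106)
  q = 3: r = 11, s = 0 − 3·1 = -3, t = 1 − 3·(-1) = 4  (check: 435·(-3) + 329·4 = 11)
  q = 9: r = 7, s = 1 − 9·(-3) = 28, t = -1 − 9·4 = -37  (check: 435·28 + 329·(-37) = 7)
  q = 1: r = 4, s = -3 − 1·28 = -31, t = 4 − 1·(-37) = 41  (check: 435·(-31) + 329·41 = 4)
  q = 1: r = 3, s = 28 − 1·(-31) = 59, t = -37 − 1·41 = -78  (check: 435·59 + 329·(-78) = 3)
  q = 1: r = 1, s = -31 − 1·59 = -90, t = 41 − 1·(-78) = 119  (check: 435·(-90) + 329·119 = 1)
The row with r = 1 (the gcd) gives the Bezout coefficients s = -90, t = 119.
Result: 435 · (-90) + 329 · (119) = 1.

gcd(435, 329) = 1; s = -90, t = 119 (check: 435·(-90) + 329·119 = 1).


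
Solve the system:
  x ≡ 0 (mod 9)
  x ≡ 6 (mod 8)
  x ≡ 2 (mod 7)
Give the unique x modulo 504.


Moduli 9, 8, 7 are pairwise coprime; by CRT there is a unique solution modulo M = 9 · 8 · 7 = 504.
Solve pairwise, accumulating the modulus:
  Start with x ≡ 0 (mod 9).
  Combine with x ≡ 6 (mod 8): since gcd(9, 8) = 1, we get a unique residue mod 72.
    Write x = 0 + 9·t and substitute into x ≡ 6 (mod 8): 9·t ≡ 6 − 0 = 6 (mod 8).
    Reduce coefficients mod 8: 1·t ≡ 6 (mod 8).
    So t ≡ 6 (mod 8).
    Then x = 0 + 9·6 = 54, valid modulo lcm(9, 8) = 72: x ≡ 54 (mod 72).
  Combine with x ≡ 2 (mod 7): since gcd(72, 7) = 1, we get a unique residue mod 504.
    Write x = 54 + 72·t and substitute into x ≡ 2 (mod 7): 72·t ≡ 2 − 54 = -52 (mod 7).
    Reduce coefficients mod 7: 2·t ≡ 4 (mod 7).
    The inverse of 2 mod 7 is 4 (since 2·4 = 8 = 1·7 + 1), so t ≡ 4·4 = 16 ≡ 2 (mod 7).
    Then x = 54 + 72·2 = 198, valid modulo lcm(72, 7) = 504: x ≡ 198 (mod 504).
Verify: 198 mod 9 = 0 ✓, 198 mod 8 = 6 ✓, 198 mod 7 = 2 ✓.

x ≡ 198 (mod 504).


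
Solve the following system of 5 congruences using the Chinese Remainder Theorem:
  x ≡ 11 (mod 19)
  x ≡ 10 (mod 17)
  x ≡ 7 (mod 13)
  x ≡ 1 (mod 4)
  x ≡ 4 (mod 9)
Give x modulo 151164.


Product of moduli M = 19 · 17 · 13 · 4 · 9 = 151164.
Merge one congruence at a time:
  Start: x ≡ 11 (mod 19).
  Combine with x ≡ 10 (mod 17); new modulus lcm = 323.
    Write x = 11 + 19·t and substitute into x ≡ 10 (mod 17): 19·t ≡ 10 − 11 = -1 (mod 17).
    Reduce coefficients mod 17: 2·t ≡ 16 (mod 17).
    The inverse of 2 mod 17 is 9 (since 2·9 = 18 = 1·17 + 1), so t ≡ 9·16 = 144 ≡ 8 (mod 17).
    Then x = 11 + 19·8 = 163, valid modulo lcm(19, 17) = 323: x ≡ 163 (mod 323).
  Combine with x ≡ 7 (mod 13); new modulus lcm = 4199.
    Write x = 163 + 323·t and substitute into x ≡ 7 (mod 13): 323·t ≡ 7 − 163 = -156 (mod 13).
    Reduce coefficients mod 13: 11·t ≡ 0 (mod 13).
    The inverse of 11 mod 13 is 6 (since 11·6 = 66 = 5·13 + 1), so t ≡ 6·0 = 0 ≡ 0 (mod 13).
    Then x = 163 + 323·0 = 163, valid modulo lcm(323, 13) = 4199: x ≡ 163 (mod 4199).
  Combine with x ≡ 1 (mod 4); new modulus lcm = 16796.
    Write x = 163 + 4199·t and substitute into x ≡ 1 (mod 4): 4199·t ≡ 1 − 163 = -162 (mod 4).
    Reduce coefficients mod 4: 3·t ≡ 2 (mod 4).
    The inverse of 3 mod 4 is 3 (since 3·3 = 9 = 2·4 + 1), so t ≡ 3·2 = 6 ≡ 2 (mod 4).
    Then x = 163 + 4199·2 = 8561, valid modulo lcm(4199, 4) = 16796: x ≡ 8561 (mod 16796).
  Combine with x ≡ 4 (mod 9); new modulus lcm = 151164.
    Write x = 8561 + 16796·t and substitute into x ≡ 4 (mod 9): 16796·t ≡ 4 − 8561 = -8557 (mod 9).
    Reduce coefficients mod 9: 2·t ≡ 2 (mod 9).
    The inverse of 2 mod 9 is 5 (since 2·5 = 10 = 1·9 + 1), so t ≡ 5·2 = 10 ≡ 1 (mod 9).
    Then x = 8561 + 16796·1 = 25357, valid modulo lcm(16796, 9) = 151164: x ≡ 25357 (mod 151164).
Verify against each original: 25357 mod 19 = 11, 25357 mod 17 = 10, 25357 mod 13 = 7, 25357 mod 4 = 1, 25357 mod 9 = 4.

x ≡ 25357 (mod 151164).


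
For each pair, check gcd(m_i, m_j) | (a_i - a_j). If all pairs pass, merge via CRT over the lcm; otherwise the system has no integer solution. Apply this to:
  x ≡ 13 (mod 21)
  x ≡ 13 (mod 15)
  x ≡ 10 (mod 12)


Moduli 21, 15, 12 are not pairwise coprime, so CRT works modulo lcm(m_i) when all pairwise compatibility conditions hold.
Pairwise compatibility: gcd(m_i, m_j) must divide a_i - a_j for every pair.
Merge one congruence at a time:
  Start: x ≡ 13 (mod 21).
  Combine with x ≡ 13 (mod 15): gcd(21, 15) = 3; 13 - 13 = 0, which IS divisible by 3, so compatible.
    Write x = 13 + 21·t and substitute into x ≡ 13 (mod 15): 21·t ≡ 13 − 13 = 0 (mod 15).
    Divide the congruence (and modulus) by g = 3: 7·t ≡ 0 (mod 5).
    Reduce coefficients mod 5: 2·t ≡ 0 (mod 5).
    The inverse of 2 mod 5 is 3 (since 2·3 = 6 = 1·5 + 1), so t ≡ 3·0 = 0 ≡ 0 (mod 5).
    Then x = 13 + 21·0 = 13, valid modulo lcm(21, 15) = 105: x ≡ 13 (mod 105).
  Combine with x ≡ 10 (mod 12): gcd(105, 12) = 3; 10 - 13 = -3, which IS divisible by 3, so compatible.
    Write x = 13 + 105·t and substitute into x ≡ 10 (mod 12): 105·t ≡ 10 − 13 = -3 (mod 12).
    Divide the congruence (and modulus) by g = 3: 35·t ≡ -1 (mod 4).
    Reduce coefficients mod 4: 3·t ≡ 3 (mod 4).
    The inverse of 3 mod 4 is 3 (since 3·3 = 9 = 2·4 + 1), so t ≡ 3·3 = 9 ≡ 1 (mod 4).
    Then x = 13 + 105·1 = 118, valid modulo lcm(105, 12) = 420: x ≡ 118 (mod 420).
Verify: 118 mod 21 = 13, 118 mod 15 = 13, 118 mod 12 = 10.

x ≡ 118 (mod 420).


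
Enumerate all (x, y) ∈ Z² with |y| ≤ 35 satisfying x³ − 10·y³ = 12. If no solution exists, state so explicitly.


The equation is x³ - 10y³ = 12. For fixed y, x³ = 10·y³ + 12, so a solution requires the RHS to be a perfect cube.
Strategy: iterate y from -35 to 35, compute RHS = 10·y³ + 12, and check whether it is a (positive or negative) perfect cube.
Check small values of y:
  y = 0: RHS = 12 is not a perfect cube.
  y = 1: RHS = 22 is not a perfect cube.
  y = -1: RHS = 2 is not a perfect cube.
  y = 2: RHS = 92 is not a perfect cube.
  y = -2: RHS = -68 is not a perfect cube.
  y = 3: RHS = 282 is not a perfect cube.
  y = -3: RHS = -258 is not a perfect cube.
Continuing the search up to |y| = 35 finds no solutions either.
No (x, y) in the scanned range satisfies the equation.

No integer solutions with |y| ≤ 35.


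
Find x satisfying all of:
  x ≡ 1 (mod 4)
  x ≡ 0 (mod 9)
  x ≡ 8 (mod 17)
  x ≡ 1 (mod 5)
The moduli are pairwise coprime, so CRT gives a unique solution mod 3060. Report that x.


Product of moduli M = 4 · 9 · 17 · 5 = 3060.
Merge one congruence at a time:
  Start: x ≡ 1 (mod 4).
  Combine with x ≡ 0 (mod 9); new modulus lcm = 36.
    Write x = 1 + 4·t and substitute into x ≡ 0 (mod 9): 4·t ≡ 0 − 1 = -1 (mod 9).
    Reduce coefficients mod 9: 4·t ≡ 8 (mod 9).
    The inverse of 4 mod 9 is 7 (since 4·7 = 28 = 3·9 + 1), so t ≡ 7·8 = 56 ≡ 2 (mod 9).
    Then x = 1 + 4·2 = 9, valid modulo lcm(4, 9) = 36: x ≡ 9 (mod 36).
  Combine with x ≡ 8 (mod 17); new modulus lcm = 612.
    Write x = 9 + 36·t and substitute into x ≡ 8 (mod 17): 36·t ≡ 8 − 9 = -1 (mod 17).
    Reduce coefficients mod 17: 2·t ≡ 16 (mod 17).
    The inverse of 2 mod 17 is 9 (since 2·9 = 18 = 1·17 + 1), so t ≡ 9·16 = 144 ≡ 8 (mod 17).
    Then x = 9 + 36·8 = 297, valid modulo lcm(36, 17) = 612: x ≡ 297 (mod 612).
  Combine with x ≡ 1 (mod 5); new modulus lcm = 3060.
    Write x = 297 + 612·t and substitute into x ≡ 1 (mod 5): 612·t ≡ 1 − 297 = -296 (mod 5).
    Reduce coefficients mod 5: 2·t ≡ 4 (mod 5).
    The inverse of 2 mod 5 is 3 (since 2·3 = 6 = 1·5 + 1), so t ≡ 3·4 = 12 ≡ 2 (mod 5).
    Then x = 297 + 612·2 = 1521, valid modulo lcm(612, 5) = 3060: x ≡ 1521 (mod 3060).
Verify against each original: 1521 mod 4 = 1, 1521 mod 9 = 0, 1521 mod 17 = 8, 1521 mod 5 = 1.

x ≡ 1521 (mod 3060).


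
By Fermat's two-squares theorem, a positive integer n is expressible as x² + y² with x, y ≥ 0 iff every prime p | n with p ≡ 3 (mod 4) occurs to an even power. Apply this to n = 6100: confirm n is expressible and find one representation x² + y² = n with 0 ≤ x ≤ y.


Step 1: Factor n = 6100 = 2^2 · 5^2 · 61.
Step 2: Check the mod-4 condition on each prime factor: 2 = 2 (special); 5 ≡ 1 (mod 4), exponent 2; 61 ≡ 1 (mod 4), exponent 1.
All primes ≡ 3 (mod 4) appear to even exponent (or don't appear), so by the two-squares theorem n IS expressible as a sum of two squares.
Step 3: Build a representation. Group n = k² · m with k = 2 and m = 5 · 5 · 61 = 1525 (a product of primes ≡ 1 (mod 4)); a representation of m scales to one of n via (k·x)² + (k·y)² = k²(x² + y²). Each prime p ≡ 1 (mod 4) is itself a sum of two squares; find a² by testing p − a² for a perfect square:
  5: 5 − 1² = 4 = 2² ⇒ 5 = 1² + 2².
  61: 61 − 1² = 60, 61 − 2² = 57, 61 − 3² = 52, 61 − 4² = 45, 61 − 5² = 36 = 6² ⇒ 61 = 5² + 6².
  Combine using the Brahmagupta–Fibonacci identity (a² + b²)(c² + d²) = (ac − bd)² + (ad + bc)² = (ac + bd)² + (ad − bc)²:
  5 · 5 = 25: from (1² + 2²)(1² + 2²), take (1·1 − 2·2, 1·2 + 2·1) = (1 − 4, 2 + 2) = (-3, 4); dropping signs (only squares matter) gives (3, 4); check 3² + 4² = 9 + 16 = 25 ✓.
  25 · 61 = 1525: from (3² + 4²)(5² + 6²), take (3·5 − 4·6, 3·6 + 4·5) = (15 − 24, 18 + 20) = (-9, 38); dropping signs (only squares matter) gives (9, 38); check 9² + 38² = 81 + 1444 = 1525 ✓.
  Scale by k = 2: (2·9, 2·38) = (18, 76).
Step 4: Order so x ≤ y and verify: 18² + 76² = 324 + 5776 = 6100 = n. ✓

n = 6100 = 18² + 76² (one valid representation with x ≤ y).


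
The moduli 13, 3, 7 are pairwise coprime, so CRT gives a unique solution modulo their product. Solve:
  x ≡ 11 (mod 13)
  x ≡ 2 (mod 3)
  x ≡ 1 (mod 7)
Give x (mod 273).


Moduli 13, 3, 7 are pairwise coprime; by CRT there is a unique solution modulo M = 13 · 3 · 7 = 273.
Solve pairwise, accumulating the modulus:
  Start with x ≡ 11 (mod 13).
  Combine with x ≡ 2 (mod 3): since gcd(13, 3) = 1, we get a unique residue mod 39.
    Write x = 11 + 13·t and substitute into x ≡ 2 (mod 3): 13·t ≡ 2 − 11 = -9 (mod 3).
    Reduce coefficients mod 3: 1·t ≡ 0 (mod 3).
    So t ≡ 0 (mod 3).
    Then x = 11 + 13·0 = 11, valid modulo lcm(13, 3) = 39: x ≡ 11 (mod 39).
  Combine with x ≡ 1 (mod 7): since gcd(39, 7) = 1, we get a unique residue mod 273.
    Write x = 11 + 39·t and substitute into x ≡ 1 (mod 7): 39·t ≡ 1 − 11 = -10 (mod 7).
    Reduce coefficients mod 7: 4·t ≡ 4 (mod 7).
    The inverse of 4 mod 7 is 2 (since 4·2 = 8 = 1·7 + 1), so t ≡ 2·4 = 8 ≡ 1 (mod 7).
    Then x = 11 + 39·1 = 50, valid modulo lcm(39, 7) = 273: x ≡ 50 (mod 273).
Verify: 50 mod 13 = 11 ✓, 50 mod 3 = 2 ✓, 50 mod 7 = 1 ✓.

x ≡ 50 (mod 273).


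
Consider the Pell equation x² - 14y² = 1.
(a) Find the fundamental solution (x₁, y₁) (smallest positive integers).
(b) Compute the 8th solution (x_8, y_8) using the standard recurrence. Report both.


Step 1: Find the fundamental solution (x₁, y₁) of x² - 14y² = 1.
  Expand √14 as a continued fraction. a₀ = ⌊√14⌋ = 3; iterate m_{k+1} = d_k·a_k − m_k, d_{k+1} = (14 − m_{k+1}²)/d_k, a_{k+1} = ⌊(a₀ + m_{k+1})/d_{k+1}⌋ (starting m₀ = 0, d₀ = 1), with convergents p_k = a_k·p_{k-1} + p_{k-2}, q_k = a_k·q_{k-1} + q_{k-2} (p₋₁ = 1, q₋₁ = 0):
  k = 0: a₀ = 3; p₀/q₀ = 3/1; p₀² − 14·q₀² = 9 − 14 = -5.
  k = 1: m = 3, d = 5, a = ⌊(3 + 3)/5⌋ = 1; p/q = (1·3 + 1)/(1·1 + 0) = 4/1; p² − 14·q² = 16 − 14 = 2.
  k = 2: m = 2, d = 2, a = ⌊(3 + 2)/2⌋ = 2; p/q = (2·4 + 3)/(2·1 + 1) = 11/3; p² − 14·q² = 121 − 126 = -5.
  k = 3: m = 2, d = 5, a = ⌊(3 + 2)/5⌋ = 1; p/q = (1·11 + 4)/(1·3 + 1) = 15/4; p² − 14·q² = 225 − 224 = 1.
  The first convergent with p² − 14·q² = 1 gives the fundamental solution (x₁, y₁) = (15, 4).
Step 2: Apply the recurrence (x_{n+1}, y_{n+1}) = (x₁x_n + 14y₁y_n, x₁y_n + y₁x_n) repeatedly.
  From (x_1, y_1) = (15, 4): x_2 = 15·15 + 14·4·4 = 449; y_2 = 15·4 + 4·15 = 120.
  From (x_2, y_2) = (449, 120): x_3 = 15·449 + 14·4·120 = 13455; y_3 = 15·120 + 4·449 = 3596.
  From (x_3, y_3) = (13455, 3596): x_4 = 15·13455 + 14·4·3596 = 403201; y_4 = 15·3596 + 4·13455 = 107760.
  From (x_4, y_4) = (403201, 107760): x_5 = 15·403201 + 14·4·107760 = 12082575; y_5 = 15·107760 + 4·403201 = 3229204.
  From (x_5, y_5) = (12082575, 3229204): x_6 = 15·12082575 + 14·4·3229204 = 362074049; y_6 = 15·3229204 + 4·12082575 = 96768360.
  From (x_6, y_6) = (362074049, 96768360): x_7 = 15·362074049 + 14·4·96768360 = 10850138895; y_7 = 15·96768360 + 4·362074049 = 2899821596.
  From (x_7, y_7) = (10850138895, 2899821596): x_8 = 15·10850138895 + 14·4·2899821596 = 325142092801; y_8 = 15·2899821596 + 4·10850138895 = 86897879520.
Step 3: Verify x_8² - 14·y_8² = 105717380511014096025601 - 105717380511014096025600 = 1 (should be 1). ✓

(x_1, y_1) = (15, 4); (x_8, y_8) = (325142092801, 86897879520).


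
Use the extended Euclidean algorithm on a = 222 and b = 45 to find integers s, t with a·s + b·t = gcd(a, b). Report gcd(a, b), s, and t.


Euclidean algorithm on (222, 45) — divide until remainder is 0:
  222 = 4 · 45 + 42
  45 = 1 · 42 + 3
  42 = 14 · 3 + 0
gcd(222, 45) = 3.
Track Bezout coefficients alongside the remainders: start with r₀ = 222 = a·1 + b·0 (s = 1, t = 0) and r₁ = 45 = a·0 + b·1 (s = 0, t = 1); each new remainder r_{k+1} = r_{k-1} − q_k·r_k inherits s_{k+1} = s_{k-1} − q_k·s_k, t_{k+1} = t_{k-1} − q_k·t_k, so r_k = a·s_k + b·t_k at every step:
  q = 4: r = 42, s = 1 − 4·0 = 1, t = 0 − 4·1 = -4  (check: 222·1 + 45·(-4) = 42)
  q = 1: r = 3, s = 0 − 1·1 = -1, t = 1 − 1·(-4) = 5  (check: 222·(-1) + 45·5 = 3)
The row with r = 3 (the gcd) gives the Bezout coefficients s = -1, t = 5.
Result: 222 · (-1) + 45 · (5) = 3.

gcd(222, 45) = 3; s = -1, t = 5 (check: 222·(-1) + 45·5 = 3).


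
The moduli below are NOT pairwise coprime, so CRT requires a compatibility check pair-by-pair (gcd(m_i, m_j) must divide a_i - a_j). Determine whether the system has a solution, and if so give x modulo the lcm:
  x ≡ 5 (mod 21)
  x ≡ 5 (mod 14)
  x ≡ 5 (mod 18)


Moduli 21, 14, 18 are not pairwise coprime, so CRT works modulo lcm(m_i) when all pairwise compatibility conditions hold.
Pairwise compatibility: gcd(m_i, m_j) must divide a_i - a_j for every pair.
Merge one congruence at a time:
  Start: x ≡ 5 (mod 21).
  Combine with x ≡ 5 (mod 14): gcd(21, 14) = 7; 5 - 5 = 0, which IS divisible by 7, so compatible.
    Write x = 5 + 21·t and substitute into x ≡ 5 (mod 14): 21·t ≡ 5 − 5 = 0 (mod 14).
    Divide the congruence (and modulus) by g = 7: 3·t ≡ 0 (mod 2).
    Reduce coefficients mod 2: 1·t ≡ 0 (mod 2).
    So t ≡ 0 (mod 2).
    Then x = 5 + 21·0 = 5, valid modulo lcm(21, 14) = 42: x ≡ 5 (mod 42).
  Combine with x ≡ 5 (mod 18): gcd(42, 18) = 6; 5 - 5 = 0, which IS divisible by 6, so compatible.
    Write x = 5 + 42·t and substitute into x ≡ 5 (mod 18): 42·t ≡ 5 − 5 = 0 (mod 18).
    Divide the congruence (and modulus) by g = 6: 7·t ≡ 0 (mod 3).
    Reduce coefficients mod 3: 1·t ≡ 0 (mod 3).
    So t ≡ 0 (mod 3).
    Then x = 5 + 42·0 = 5, valid modulo lcm(42, 18) = 126: x ≡ 5 (mod 126).
Verify: 5 mod 21 = 5, 5 mod 14 = 5, 5 mod 18 = 5.

x ≡ 5 (mod 126).


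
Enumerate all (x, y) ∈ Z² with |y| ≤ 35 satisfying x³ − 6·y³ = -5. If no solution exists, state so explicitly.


The equation is x³ - 6y³ = -5. For fixed y, x³ = 6·y³ − 5, so a solution requires the RHS to be a perfect cube.
Strategy: iterate y from -35 to 35, compute RHS = 6·y³ − 5, and check whether it is a (positive or negative) perfect cube.
Check small values of y:
  y = 0: RHS = -5 is not a perfect cube.
  y = 1: RHS = 1 = (1)³ ⇒ x = 1 works.
  y = -1: RHS = -11 is not a perfect cube.
  y = 2: RHS = 43 is not a perfect cube.
  y = -2: RHS = -53 is not a perfect cube.
  y = 3: RHS = 157 is not a perfect cube.
  y = -3: RHS = -167 is not a perfect cube.
Continuing the search up to |y| = 35 finds no further solutions beyond those listed.
Collected solutions: (1, 1).

Solutions (with |y| ≤ 35): (1, 1).


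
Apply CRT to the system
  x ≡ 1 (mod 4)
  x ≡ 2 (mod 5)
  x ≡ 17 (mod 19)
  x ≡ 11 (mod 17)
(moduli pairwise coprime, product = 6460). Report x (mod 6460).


Product of moduli M = 4 · 5 · 19 · 17 = 6460.
Merge one congruence at a time:
  Start: x ≡ 1 (mod 4).
  Combine with x ≡ 2 (mod 5); new modulus lcm = 20.
    Write x = 1 + 4·t and substitute into x ≡ 2 (mod 5): 4·t ≡ 2 − 1 = 1 (mod 5).
    The inverse of 4 mod 5 is 4 (since 4·4 = 16 = 3·5 + 1), so t ≡ 4·1 = 4 ≡ 4 (mod 5).
    Then x = 1 + 4·4 = 17, valid modulo lcm(4, 5) = 20: x ≡ 17 (mod 20).
  Combine with x ≡ 17 (mod 19); new modulus lcm = 380.
    Write x = 17 + 20·t and substitute into x ≡ 17 (mod 19): 20·t ≡ 17 − 17 = 0 (mod 19).
    Reduce coefficients mod 19: 1·t ≡ 0 (mod 19).
    So t ≡ 0 (mod 19).
    Then x = 17 + 20·0 = 17, valid modulo lcm(20, 19) = 380: x ≡ 17 (mod 380).
  Combine with x ≡ 11 (mod 17); new modulus lcm = 6460.
    Write x = 17 + 380·t and substitute into x ≡ 11 (mod 17): 380·t ≡ 11 − 17 = -6 (mod 17).
    Reduce coefficients mod 17: 6·t ≡ 11 (mod 17).
    The inverse of 6 mod 17 is 3 (since 6·3 = 18 = 1·17 + 1), so t ≡ 3·11 = 33 ≡ 16 (mod 17).
    Then x = 17 + 380·16 = 6097, valid modulo lcm(380, 17) = 6460: x ≡ 6097 (mod 6460).
Verify against each original: 6097 mod 4 = 1, 6097 mod 5 = 2, 6097 mod 19 = 17, 6097 mod 17 = 11.

x ≡ 6097 (mod 6460).


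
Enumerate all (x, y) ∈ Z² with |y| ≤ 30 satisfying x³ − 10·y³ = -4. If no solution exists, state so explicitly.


The equation is x³ - 10y³ = -4. For fixed y, x³ = 10·y³ − 4, so a solution requires the RHS to be a perfect cube.
Strategy: iterate y from -30 to 30, compute RHS = 10·y³ − 4, and check whether it is a (positive or negative) perfect cube.
Check small values of y:
  y = 0: RHS = -4 is not a perfect cube.
  y = 1: RHS = 6 is not a perfect cube.
  y = -1: RHS = -14 is not a perfect cube.
  y = 2: RHS = 76 is not a perfect cube.
  y = -2: RHS = -84 is not a perfect cube.
  y = 3: RHS = 266 is not a perfect cube.
  y = -3: RHS = -274 is not a perfect cube.
Continuing the search up to |y| = 30 finds no solutions either.
No (x, y) in the scanned range satisfies the equation.

No integer solutions with |y| ≤ 30.


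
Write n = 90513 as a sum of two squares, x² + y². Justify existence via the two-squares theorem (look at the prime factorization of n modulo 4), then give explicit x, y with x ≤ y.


Step 1: Factor n = 90513 = 3^2 · 89 · 113.
Step 2: Check the mod-4 condition on each prime factor: 3 ≡ 3 (mod 4), exponent 2 (must be even); 89 ≡ 1 (mod 4), exponent 1; 113 ≡ 1 (mod 4), exponent 1.
All primes ≡ 3 (mod 4) appear to even exponent (or don't appear), so by the two-squares theorem n IS expressible as a sum of two squares.
Step 3: Build a representation. Group n = k² · m with k = 3 and m = 89 · 113 = 10057 (a product of primes ≡ 1 (mod 4)); a representation of m scales to one of n via (k·x)² + (k·y)² = k²(x² + y²). Each prime p ≡ 1 (mod 4) is itself a sum of two squares; find a² by testing p − a² for a perfect square:
  89: 89 − 1² = 88, 89 − 2² = 85, 89 − 3² = 80, 89 − 4² = 73, 89 − 5² = 64 = 8² ⇒ 89 = 5² + 8².
  113: 113 − 1² = 112, 113 − 2² = 109, 113 − 3² = 104, 113 − 4² = 97, 113 − 5² = 88, 113 − 6² = 77, 113 − 7² = 64 = 8² ⇒ 113 = 7² + 8².
  Combine using the Brahmagupta–Fibonacci identity (a² + b²)(c² + d²) = (ac − bd)² + (ad + bc)² = (ac + bd)² + (ad − bc)²:
  89 · 113 = 10057: from (5² + 8²)(7² + 8²), take (5·7 − 8·8, 5·8 + 8·7) = (35 − 64, 40 + 56) = (-29, 96); dropping signs (only squares matter) gives (29, 96); check 29² + 96² = 841 + 9216 = 10057 ✓.
  Scale by k = 3: (3·29, 3·96) = (87, 288).
Step 4: Order so x ≤ y and verify: 87² + 288² = 7569 + 82944 = 90513 = n. ✓

n = 90513 = 87² + 288² (one valid representation with x ≤ y).


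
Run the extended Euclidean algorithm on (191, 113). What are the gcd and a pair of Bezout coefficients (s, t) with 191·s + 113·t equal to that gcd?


Euclidean algorithm on (191, 113) — divide until remainder is 0:
  191 = 1 · 113 + 78
  113 = 1 · 78 + 35
  78 = 2 · 35 + 8
  35 = 4 · 8 + 3
  8 = 2 · 3 + 2
  3 = 1 · 2 + 1
  2 = 2 · 1 + 0
gcd(191, 113) = 1.
Track Bezout coefficients alongside the remainders: start with r₀ = 191 = a·1 + b·0 (s = 1, t = 0) and r₁ = 113 = a·0 + b·1 (s = 0, t = 1); each new remainder r_{k+1} = r_{k-1} − q_k·r_k inherits s_{k+1} = s_{k-1} − q_k·s_k, t_{k+1} = t_{k-1} − q_k·t_k, so r_k = a·s_k + b·t_k at every step:
  q = 1: r = 78, s = 1 − 1·0 = 1, t = 0 − 1·1 = -1  (check: 191·1 + 113·(-1) = 78)
  q = 1: r = 35, s = 0 − 1·1 = -1, t = 1 − 1·(-1) = 2  (check: 191·(-1) + 113·2 = 35)
  q = 2: r = 8, s = 1 − 2·(-1) = 3, t = -1 − 2·2 = -5  (check: 191·3 + 113·(-5) = 8)
  q = 4: r = 3, s = -1 − 4·3 = -13, t = 2 − 4·(-5) = 22  (check: 191·(-13) + 113·22 = 3)
  q = 2: r = 2, s = 3 − 2·(-13) = 29, t = -5 − 2·22 = -49  (check: 191·29 + 113·(-49) = 2)
  q = 1: r = 1, s = -13 − 1·29 = -42, t = 22 − 1·(-49) = 71  (check: 191·(-42) + 113·71 = 1)
The row with r = 1 (the gcd) gives the Bezout coefficients s = -42, t = 71.
Result: 191 · (-42) + 113 · (71) = 1.

gcd(191, 113) = 1; s = -42, t = 71 (check: 191·(-42) + 113·71 = 1).


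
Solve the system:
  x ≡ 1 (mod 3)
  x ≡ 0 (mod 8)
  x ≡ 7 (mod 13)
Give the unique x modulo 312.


Moduli 3, 8, 13 are pairwise coprime; by CRT there is a unique solution modulo M = 3 · 8 · 13 = 312.
Solve pairwise, accumulating the modulus:
  Start with x ≡ 1 (mod 3).
  Combine with x ≡ 0 (mod 8): since gcd(3, 8) = 1, we get a unique residue mod 24.
    Write x = 1 + 3·t and substitute into x ≡ 0 (mod 8): 3·t ≡ 0 − 1 = -1 (mod 8).
    Reduce coefficients mod 8: 3·t ≡ 7 (mod 8).
    The inverse of 3 mod 8 is 3 (since 3·3 = 9 = 1·8 + 1), so t ≡ 3·7 = 21 ≡ 5 (mod 8).
    Then x = 1 + 3·5 = 16, valid modulo lcm(3, 8) = 24: x ≡ 16 (mod 24).
  Combine with x ≡ 7 (mod 13): since gcd(24, 13) = 1, we get a unique residue mod 312.
    Write x = 16 + 24·t and substitute into x ≡ 7 (mod 13): 24·t ≡ 7 − 16 = -9 (mod 13).
    Reduce coefficients mod 13: 11·t ≡ 4 (mod 13).
    The inverse of 11 mod 13 is 6 (since 11·6 = 66 = 5·13 + 1), so t ≡ 6·4 = 24 ≡ 11 (mod 13).
    Then x = 16 + 24·11 = 280, valid modulo lcm(24, 13) = 312: x ≡ 280 (mod 312).
Verify: 280 mod 3 = 1 ✓, 280 mod 8 = 0 ✓, 280 mod 13 = 7 ✓.

x ≡ 280 (mod 312).


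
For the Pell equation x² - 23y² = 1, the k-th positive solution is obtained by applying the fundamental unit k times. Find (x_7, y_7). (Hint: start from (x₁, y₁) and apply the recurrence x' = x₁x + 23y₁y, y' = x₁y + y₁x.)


Step 1: Find the fundamental solution (x₁, y₁) of x² - 23y² = 1.
  Expand √23 as a continued fraction. a₀ = ⌊√23⌋ = 4; iterate m_{k+1} = d_k·a_k − m_k, d_{k+1} = (23 − m_{k+1}²)/d_k, a_{k+1} = ⌊(a₀ + m_{k+1})/d_{k+1}⌋ (starting m₀ = 0, d₀ = 1), with convergents p_k = a_k·p_{k-1} + p_{k-2}, q_k = a_k·q_{k-1} + q_{k-2} (p₋₁ = 1, q₋₁ = 0):
  k = 0: a₀ = 4; p₀/q₀ = 4/1; p₀² − 23·q₀² = 16 − 23 = -7.
  k = 1: m = 4, d = 7, a = ⌊(4 + 4)/7⌋ = 1; p/q = (1·4 + 1)/(1·1 + 0) = 5/1; p² − 23·q² = 25 − 23 = 2.
  k = 2: m = 3, d = 2, a = ⌊(4 + 3)/2⌋ = 3; p/q = (3·5 + 4)/(3·1 + 1) = 19/4; p² − 23·q² = 361 − 368 = -7.
  k = 3: m = 3, d = 7, a = ⌊(4 + 3)/7⌋ = 1; p/q = (1·19 + 5)/(1·4 + 1) = 24/5; p² − 23·q² = 576 − 575 = 1.
  The first convergent with p² − 23·q² = 1 gives the fundamental solution (x₁, y₁) = (24, 5).
Step 2: Apply the recurrence (x_{n+1}, y_{n+1}) = (x₁x_n + 23y₁y_n, x₁y_n + y₁x_n) repeatedly.
  From (x_1, y_1) = (24, 5): x_2 = 24·24 + 23·5·5 = 1151; y_2 = 24·5 + 5·24 = 240.
  From (x_2, y_2) = (1151, 240): x_3 = 24·1151 + 23·5·240 = 55224; y_3 = 24·240 + 5·1151 = 11515.
  From (x_3, y_3) = (55224, 11515): x_4 = 24·55224 + 23·5·11515 = 2649601; y_4 = 24·11515 + 5·55224 = 552480.
  From (x_4, y_4) = (2649601, 552480): x_5 = 24·2649601 + 23·5·552480 = 127125624; y_5 = 24·552480 + 5·2649601 = 26507525.
  From (x_5, y_5) = (127125624, 26507525): x_6 = 24·127125624 + 23·5·26507525 = 6099380351; y_6 = 24·26507525 + 5·127125624 = 1271808720.
  From (x_6, y_6) = (6099380351, 1271808720): x_7 = 24·6099380351 + 23·5·1271808720 = 292643131224; y_7 = 24·1271808720 + 5·6099380351 = 61020311035.
Step 3: Verify x_7² - 23·y_7² = 85640002252587283738176 - 85640002252587283738175 = 1 (should be 1). ✓

(x_1, y_1) = (24, 5); (x_7, y_7) = (292643131224, 61020311035).


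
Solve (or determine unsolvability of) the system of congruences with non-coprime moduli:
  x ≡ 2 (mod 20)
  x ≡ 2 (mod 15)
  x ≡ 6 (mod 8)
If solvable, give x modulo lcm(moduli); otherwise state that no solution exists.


Moduli 20, 15, 8 are not pairwise coprime, so CRT works modulo lcm(m_i) when all pairwise compatibility conditions hold.
Pairwise compatibility: gcd(m_i, m_j) must divide a_i - a_j for every pair.
Merge one congruence at a time:
  Start: x ≡ 2 (mod 20).
  Combine with x ≡ 2 (mod 15): gcd(20, 15) = 5; 2 - 2 = 0, which IS divisible by 5, so compatible.
    Write x = 2 + 20·t and substitute into x ≡ 2 (mod 15): 20·t ≡ 2 − 2 = 0 (mod 15).
    Divide the congruence (and modulus) by g = 5: 4·t ≡ 0 (mod 3).
    Reduce coefficients mod 3: 1·t ≡ 0 (mod 3).
    So t ≡ 0 (mod 3).
    Then x = 2 + 20·0 = 2, valid modulo lcm(20, 15) = 60: x ≡ 2 (mod 60).
  Combine with x ≡ 6 (mod 8): gcd(60, 8) = 4; 6 - 2 = 4, which IS divisible by 4, so compatible.
    Write x = 2 + 60·t and substitute into x ≡ 6 (mod 8): 60·t ≡ 6 − 2 = 4 (mod 8).
    Divide the congruence (and modulus) by g = 4: 15·t ≡ 1 (mod 2).
    Reduce coefficients mod 2: 1·t ≡ 1 (mod 2).
    So t ≡ 1 (mod 2).
    Then x = 2 + 60·1 = 62, valid modulo lcm(60, 8) = 120: x ≡ 62 (mod 120).
Verify: 62 mod 20 = 2, 62 mod 15 = 2, 62 mod 8 = 6.

x ≡ 62 (mod 120).


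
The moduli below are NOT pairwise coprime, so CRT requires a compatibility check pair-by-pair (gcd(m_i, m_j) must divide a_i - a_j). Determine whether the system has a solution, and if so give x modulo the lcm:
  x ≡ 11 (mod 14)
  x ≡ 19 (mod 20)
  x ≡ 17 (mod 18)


Moduli 14, 20, 18 are not pairwise coprime, so CRT works modulo lcm(m_i) when all pairwise compatibility conditions hold.
Pairwise compatibility: gcd(m_i, m_j) must divide a_i - a_j for every pair.
Merge one congruence at a time:
  Start: x ≡ 11 (mod 14).
  Combine with x ≡ 19 (mod 20): gcd(14, 20) = 2; 19 - 11 = 8, which IS divisible by 2, so compatible.
    Write x = 11 + 14·t and substitute into x ≡ 19 (mod 20): 14·t ≡ 19 − 11 = 8 (mod 20).
    Divide the congruence (and modulus) by g = 2: 7·t ≡ 4 (mod 10).
    The inverse of 7 mod 10 is 3 (since 7·3 = 21 = 2·10 + 1), so t ≡ 3·4 = 12 ≡ 2 (mod 10).
    Then x = 11 + 14·2 = 39, valid modulo lcm(14, 20) = 140: x ≡ 39 (mod 140).
  Combine with x ≡ 17 (mod 18): gcd(140, 18) = 2; 17 - 39 = -22, which IS divisible by 2, so compatible.
    Write x = 39 + 140·t and substitute into x ≡ 17 (mod 18): 140·t ≡ 17 − 39 = -22 (mod 18).
    Divide the congruence (and modulus) by g = 2: 70·t ≡ -11 (mod 9).
    Reduce coefficients mod 9: 7·t ≡ 7 (mod 9).
    The inverse of 7 mod 9 is 4 (since 7·4 = 28 = 3·9 + 1), so t ≡ 4·7 = 28 ≡ 1 (mod 9).
    Then x = 39 + 140·1 = 179, valid modulo lcm(140, 18) = 1260: x ≡ 179 (mod 1260).
Verify: 179 mod 14 = 11, 179 mod 20 = 19, 179 mod 18 = 17.

x ≡ 179 (mod 1260).


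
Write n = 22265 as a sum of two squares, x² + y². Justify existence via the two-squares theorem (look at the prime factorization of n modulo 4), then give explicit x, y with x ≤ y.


Step 1: Factor n = 22265 = 5 · 61 · 73.
Step 2: Check the mod-4 condition on each prime factor: 5 ≡ 1 (mod 4), exponent 1; 61 ≡ 1 (mod 4), exponent 1; 73 ≡ 1 (mod 4), exponent 1.
All primes ≡ 3 (mod 4) appear to even exponent (or don't appear), so by the two-squares theorem n IS expressible as a sum of two squares.
Step 3: Build a representation. Here n = 5 · 61 · 73 is a product of primes ≡ 1 (mod 4). Each prime p ≡ 1 (mod 4) is itself a sum of two squares; find a² by testing p − a² for a perfect square:
  5: 5 − 1² = 4 = 2² ⇒ 5 = 1² + 2².
  61: 61 − 1² = 60, 61 − 2² = 57, 61 − 3² = 52, 61 − 4² = 45, 61 − 5² = 36 = 6² ⇒ 61 = 5² + 6².
  73: 73 − 1² = 72, 73 − 2² = 69, 73 − 3² = 64 = 8² ⇒ 73 = 3² + 8².
  Combine using the Brahmagupta–Fibonacci identity (a² + b²)(c² + d²) = (ac − bd)² + (ad + bc)² = (ac + bd)² + (ad − bc)²:
  5 · 61 = 305: from (1² + 2²)(5² + 6²), take (1·5 − 2·6, 1·6 + 2·5) = (5 − 12, 6 + 10) = (-7, 16); dropping signs (only squares matter) gives (7, 16); check 7² + 16² = 49 + 256 = 305 ✓.
  305 · 73 = 22265: from (7² + 16²)(3² + 8²), take (7·3 − 16·8, 7·8 + 16·3) = (21 − 128, 56 + 48) = (-107, 104); dropping signs (only squares matter) gives (107, 104); check 107² + 104² = 11449 + 10816 = 22265 ✓.
Step 4: Order so x ≤ y and verify: 104² + 107² = 10816 + 11449 = 22265 = n. ✓

n = 22265 = 104² + 107² (one valid representation with x ≤ y).


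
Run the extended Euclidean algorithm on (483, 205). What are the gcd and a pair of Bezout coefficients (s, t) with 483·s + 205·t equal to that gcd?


Euclidean algorithm on (483, 205) — divide until remainder is 0:
  483 = 2 · 205 + 73
  205 = 2 · 73 + 59
  73 = 1 · 59 + 14
  59 = 4 · 14 + 3
  14 = 4 · 3 + 2
  3 = 1 · 2 + 1
  2 = 2 · 1 + 0
gcd(483, 205) = 1.
Track Bezout coefficients alongside the remainders: start with r₀ = 483 = a·1 + b·0 (s = 1, t = 0) and r₁ = 205 = a·0 + b·1 (s = 0, t = 1); each new remainder r_{k+1} = r_{k-1} − q_k·r_k inherits s_{k+1} = s_{k-1} − q_k·s_k, t_{k+1} = t_{k-1} − q_k·t_k, so r_k = a·s_k + b·t_k at every step:
  q = 2: r = 73, s = 1 − 2·0 = 1, t = 0 − 2·1 = -2  (check: 483·1 + 205·(-2) = 73)
  q = 2: r = 59, s = 0 − 2·1 = -2, t = 1 − 2·(-2) = 5  (check: 483·(-2) + 205·5 = 59)
  q = 1: r = 14, s = 1 − 1·(-2) = 3, t = -2 − 1·5 = -7  (check: 483·3 + 205·(-7) = 14)
  q = 4: r = 3, s = -2 − 4·3 = -14, t = 5 − 4·(-7) = 33  (check: 483·(-14) + 205·33 = 3)
  q = 4: r = 2, s = 3 − 4·(-14) = 59, t = -7 − 4·33 = -139  (check: 483·59 + 205·(-139) = 2)
  q = 1: r = 1, s = -14 − 1·59 = -73, t = 33 − 1·(-139) = 172  (check: 483·(-73) + 205·172 = 1)
The row with r = 1 (the gcd) gives the Bezout coefficients s = -73, t = 172.
Result: 483 · (-73) + 205 · (172) = 1.

gcd(483, 205) = 1; s = -73, t = 172 (check: 483·(-73) + 205·172 = 1).


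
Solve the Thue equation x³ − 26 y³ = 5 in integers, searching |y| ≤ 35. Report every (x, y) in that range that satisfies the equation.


The equation is x³ - 26y³ = 5. For fixed y, x³ = 26·y³ + 5, so a solution requires the RHS to be a perfect cube.
Strategy: iterate y from -35 to 35, compute RHS = 26·y³ + 5, and check whether it is a (positive or negative) perfect cube.
Check small values of y:
  y = 0: RHS = 5 is not a perfect cube.
  y = 1: RHS = 31 is not a perfect cube.
  y = -1: RHS = -21 is not a perfect cube.
  y = 2: RHS = 213 is not a perfect cube.
  y = -2: RHS = -203 is not a perfect cube.
  y = 3: RHS = 707 is not a perfect cube.
  y = -3: RHS = -697 is not a perfect cube.
Continuing the search up to |y| = 35 finds no solutions either.
No (x, y) in the scanned range satisfies the equation.

No integer solutions with |y| ≤ 35.


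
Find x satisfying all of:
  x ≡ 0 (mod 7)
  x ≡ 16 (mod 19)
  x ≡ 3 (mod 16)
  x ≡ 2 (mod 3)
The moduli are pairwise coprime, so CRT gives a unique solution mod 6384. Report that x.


Product of moduli M = 7 · 19 · 16 · 3 = 6384.
Merge one congruence at a time:
  Start: x ≡ 0 (mod 7).
  Combine with x ≡ 16 (mod 19); new modulus lcm = 133.
    Write x = 0 + 7·t and substitute into x ≡ 16 (mod 19): 7·t ≡ 16 − 0 = 16 (mod 19).
    The inverse of 7 mod 19 is 11 (since 7·11 = 77 = 4·19 + 1), so t ≡ 11·16 = 176 ≡ 5 (mod 19).
    Then x = 0 + 7·5 = 35, valid modulo lcm(7, 19) = 133: x ≡ 35 (mod 133).
  Combine with x ≡ 3 (mod 16); new modulus lcm = 2128.
    Write x = 35 + 133·t and substitute into x ≡ 3 (mod 16): 133·t ≡ 3 − 35 = -32 (mod 16).
    Reduce coefficients mod 16: 5·t ≡ 0 (mod 16).
    The inverse of 5 mod 16 is 13 (since 5·13 = 65 = 4·16 + 1), so t ≡ 13·0 = 0 ≡ 0 (mod 16).
    Then x = 35 + 133·0 = 35, valid modulo lcm(133, 16) = 2128: x ≡ 35 (mod 2128).
  Combine with x ≡ 2 (mod 3); new modulus lcm = 6384.
    Write x = 35 + 2128·t and substitute into x ≡ 2 (mod 3): 2128·t ≡ 2 − 35 = -33 (mod 3).
    Reduce coefficients mod 3: 1·t ≡ 0 (mod 3).
    So t ≡ 0 (mod 3).
    Then x = 35 + 2128·0 = 35, valid modulo lcm(2128, 3) = 6384: x ≡ 35 (mod 6384).
Verify against each original: 35 mod 7 = 0, 35 mod 19 = 16, 35 mod 16 = 3, 35 mod 3 = 2.

x ≡ 35 (mod 6384).


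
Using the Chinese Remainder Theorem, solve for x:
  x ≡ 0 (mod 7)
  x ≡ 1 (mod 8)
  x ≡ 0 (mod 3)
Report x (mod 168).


Moduli 7, 8, 3 are pairwise coprime; by CRT there is a unique solution modulo M = 7 · 8 · 3 = 168.
Solve pairwise, accumulating the modulus:
  Start with x ≡ 0 (mod 7).
  Combine with x ≡ 1 (mod 8): since gcd(7, 8) = 1, we get a unique residue mod 56.
    Write x = 0 + 7·t and substitute into x ≡ 1 (mod 8): 7·t ≡ 1 − 0 = 1 (mod 8).
    The inverse of 7 mod 8 is 7 (since 7·7 = 49 = 6·8 + 1), so t ≡ 7·1 = 7 ≡ 7 (mod 8).
    Then x = 0 + 7·7 = 49, valid modulo lcm(7, 8) = 56: x ≡ 49 (mod 56).
  Combine with x ≡ 0 (mod 3): since gcd(56, 3) = 1, we get a unique residue mod 168.
    Write x = 49 + 56·t and substitute into x ≡ 0 (mod 3): 56·t ≡ 0 − 49 = -49 (mod 3).
    Reduce coefficients mod 3: 2·t ≡ 2 (mod 3).
    The inverse of 2 mod 3 is 2 (since 2·2 = 4 = 1·3 + 1), so t ≡ 2·2 = 4 ≡ 1 (mod 3).
    Then x = 49 + 56·1 = 105, valid modulo lcm(56, 3) = 168: x ≡ 105 (mod 168).
Verify: 105 mod 7 = 0 ✓, 105 mod 8 = 1 ✓, 105 mod 3 = 0 ✓.

x ≡ 105 (mod 168).


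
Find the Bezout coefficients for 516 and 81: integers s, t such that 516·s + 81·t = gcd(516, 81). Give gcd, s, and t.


Euclidean algorithm on (516, 81) — divide until remainder is 0:
  516 = 6 · 81 + 30
  81 = 2 · 30 + 21
  30 = 1 · 21 + 9
  21 = 2 · 9 + 3
  9 = 3 · 3 + 0
gcd(516, 81) = 3.
Track Bezout coefficients alongside the remainders: start with r₀ = 516 = a·1 + b·0 (s = 1, t = 0) and r₁ = 81 = a·0 + b·1 (s = 0, t = 1); each new remainder r_{k+1} = r_{k-1} − q_k·r_k inherits s_{k+1} = s_{k-1} − q_k·s_k, t_{k+1} = t_{k-1} − q_k·t_k, so r_k = a·s_k + b·t_k at every step:
  q = 6: r = 30, s = 1 − 6·0 = 1, t = 0 − 6·1 = -6  (check: 516·1 + 81·(-6) = 30)
  q = 2: r = 21, s = 0 − 2·1 = -2, t = 1 − 2·(-6) = 13  (check: 516·(-2) + 81·13 = 21)
  q = 1: r = 9, s = 1 − 1·(-2) = 3, t = -6 − 1·13 = -19  (check: 516·3 + 81·(-19) = 9)
  q = 2: r = 3, s = -2 − 2·3 = -8, t = 13 − 2·(-19) = 51  (check: 516·(-8) + 81·51 = 3)
The row with r = 3 (the gcd) gives the Bezout coefficients s = -8, t = 51.
Result: 516 · (-8) + 81 · (51) = 3.

gcd(516, 81) = 3; s = -8, t = 51 (check: 516·(-8) + 81·51 = 3).


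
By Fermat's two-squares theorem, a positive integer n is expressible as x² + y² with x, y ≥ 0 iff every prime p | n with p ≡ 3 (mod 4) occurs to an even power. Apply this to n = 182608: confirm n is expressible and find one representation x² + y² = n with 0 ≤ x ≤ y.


Step 1: Factor n = 182608 = 2^4 · 101 · 113.
Step 2: Check the mod-4 condition on each prime factor: 2 = 2 (special); 101 ≡ 1 (mod 4), exponent 1; 113 ≡ 1 (mod 4), exponent 1.
All primes ≡ 3 (mod 4) appear to even exponent (or don't appear), so by the two-squares theorem n IS expressible as a sum of two squares.
Step 3: Build a representation. Group n = k² · m with k = 4 and m = 101 · 113 = 11413 (a product of primes ≡ 1 (mod 4)); a representation of m scales to one of n via (k·x)² + (k·y)² = k²(x² + y²). Each prime p ≡ 1 (mod 4) is itself a sum of two squares; find a² by testing p − a² for a perfect square:
  101: 101 − 1² = 100 = 10² ⇒ 101 = 1² + 10².
  113: 113 − 1² = 112, 113 − 2² = 109, 113 − 3² = 104, 113 − 4² = 97, 113 − 5² = 88, 113 − 6² = 77, 113 − 7² = 64 = 8² ⇒ 113 = 7² + 8².
  Combine using the Brahmagupta–Fibonacci identity (a² + b²)(c² + d²) = (ac − bd)² + (ad + bc)² = (ac + bd)² + (ad − bc)²:
  101 · 113 = 11413: from (1² + 10²)(7² + 8²), take (1·7 − 10·8, 1·8 + 10·7) = (7 − 80, 8 + 70) = (-73, 78); dropping signs (only squares matter) gives (73, 78); check 73² + 78² = 5329 + 6084 = 11413 ✓.
  Scale by k = 4: (4·73, 4·78) = (292, 312).
Step 4: Order so x ≤ y and verify: 292² + 312² = 85264 + 97344 = 182608 = n. ✓

n = 182608 = 292² + 312² (one valid representation with x ≤ y).


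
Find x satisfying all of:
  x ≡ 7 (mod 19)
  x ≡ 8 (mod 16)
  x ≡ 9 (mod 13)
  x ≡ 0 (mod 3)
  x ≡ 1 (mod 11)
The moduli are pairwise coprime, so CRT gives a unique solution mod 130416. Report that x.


Product of moduli M = 19 · 16 · 13 · 3 · 11 = 130416.
Merge one congruence at a time:
  Start: x ≡ 7 (mod 19).
  Combine with x ≡ 8 (mod 16); new modulus lcm = 304.
    Write x = 7 + 19·t and substitute into x ≡ 8 (mod 16): 19·t ≡ 8 − 7 = 1 (mod 16).
    Reduce coefficients mod 16: 3·t ≡ 1 (mod 16).
    The inverse of 3 mod 16 is 11 (since 3·11 = 33 = 2·16 + 1), so t ≡ 11·1 = 11 ≡ 11 (mod 16).
    Then x = 7 + 19·11 = 216, valid modulo lcm(19, 16) = 304: x ≡ 216 (mod 304).
  Combine with x ≡ 9 (mod 13); new modulus lcm = 3952.
    Write x = 216 + 304·t and substitute into x ≡ 9 (mod 13): 304·t ≡ 9 − 216 = -207 (mod 13).
    Reduce coefficients mod 13: 5·t ≡ 1 (mod 13).
    The inverse of 5 mod 13 is 8 (since 5·8 = 40 = 3·13 + 1), so t ≡ 8·1 = 8 ≡ 8 (mod 13).
    Then x = 216 + 304·8 = 2648, valid modulo lcm(304, 13) = 3952: x ≡ 2648 (mod 3952).
  Combine with x ≡ 0 (mod 3); new modulus lcm = 11856.
    Write x = 2648 + 3952·t and substitute into x ≡ 0 (mod 3): 3952·t ≡ 0 − 2648 = -2648 (mod 3).
    Reduce coefficients mod 3: 1·t ≡ 1 (mod 3).
    So t ≡ 1 (mod 3).
    Then x = 2648 + 3952·1 = 6600, valid modulo lcm(3952, 3) = 11856: x ≡ 6600 (mod 11856).
  Combine with x ≡ 1 (mod 11); new modulus lcm = 130416.
    Write x = 6600 + 11856·t and substitute into x ≡ 1 (mod 11): 11856·t ≡ 1 − 6600 = -6599 (mod 11).
    Reduce coefficients mod 11: 9·t ≡ 1 (mod 11).
    The inverse of 9 mod 11 is 5 (since 9·5 = 45 = 4·11 + 1), so t ≡ 5·1 = 5 ≡ 5 (mod 11).
    Then x = 6600 + 11856·5 = 65880, valid modulo lcm(11856, 11) = 130416: x ≡ 65880 (mod 130416).
Verify against each original: 65880 mod 19 = 7, 65880 mod 16 = 8, 65880 mod 13 = 9, 65880 mod 3 = 0, 65880 mod 11 = 1.

x ≡ 65880 (mod 130416).


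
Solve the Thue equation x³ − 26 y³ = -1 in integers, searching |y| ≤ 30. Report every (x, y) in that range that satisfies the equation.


The equation is x³ - 26y³ = -1. For fixed y, x³ = 26·y³ − 1, so a solution requires the RHS to be a perfect cube.
Strategy: iterate y from -30 to 30, compute RHS = 26·y³ − 1, and check whether it is a (positive or negative) perfect cube.
Check small values of y:
  y = 0: RHS = -1 = (-1)³ ⇒ x = -1 works.
  y = 1: RHS = 25 is not a perfect cube.
  y = -1: RHS = -27 = (-3)³ ⇒ x = -3 works.
  y = 2: RHS = 207 is not a perfect cube.
  y = -2: RHS = -209 is not a perfect cube.
  y = 3: RHS = 701 is not a perfect cube.
  y = -3: RHS = -703 is not a perfect cube.
Continuing the search up to |y| = 30 finds no further solutions beyond those listed.
Collected solutions: (-1, 0), (-3, -1).

Solutions (with |y| ≤ 30): (-1, 0), (-3, -1).
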